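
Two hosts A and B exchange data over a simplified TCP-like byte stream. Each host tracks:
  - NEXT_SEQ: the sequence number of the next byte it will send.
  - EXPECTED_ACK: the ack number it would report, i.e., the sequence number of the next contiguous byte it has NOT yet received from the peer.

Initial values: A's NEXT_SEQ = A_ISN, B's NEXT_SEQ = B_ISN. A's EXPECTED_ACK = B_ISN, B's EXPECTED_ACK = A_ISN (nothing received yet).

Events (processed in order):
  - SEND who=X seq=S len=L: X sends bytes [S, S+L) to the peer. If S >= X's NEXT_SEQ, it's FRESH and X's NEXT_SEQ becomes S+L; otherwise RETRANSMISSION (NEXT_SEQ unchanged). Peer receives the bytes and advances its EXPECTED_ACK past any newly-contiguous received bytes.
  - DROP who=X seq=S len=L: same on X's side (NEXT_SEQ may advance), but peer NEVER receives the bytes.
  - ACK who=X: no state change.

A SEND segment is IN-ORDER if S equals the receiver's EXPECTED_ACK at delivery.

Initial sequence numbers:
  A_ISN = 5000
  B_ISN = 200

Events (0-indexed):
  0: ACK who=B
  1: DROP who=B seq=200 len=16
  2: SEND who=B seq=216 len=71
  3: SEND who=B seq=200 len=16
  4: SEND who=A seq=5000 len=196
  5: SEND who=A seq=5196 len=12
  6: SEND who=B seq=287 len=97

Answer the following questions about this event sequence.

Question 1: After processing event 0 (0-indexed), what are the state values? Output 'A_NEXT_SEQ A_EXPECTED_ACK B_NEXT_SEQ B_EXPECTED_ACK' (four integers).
After event 0: A_seq=5000 A_ack=200 B_seq=200 B_ack=5000

5000 200 200 5000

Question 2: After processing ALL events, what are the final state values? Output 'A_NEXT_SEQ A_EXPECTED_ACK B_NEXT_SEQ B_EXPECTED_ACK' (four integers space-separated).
Answer: 5208 384 384 5208

Derivation:
After event 0: A_seq=5000 A_ack=200 B_seq=200 B_ack=5000
After event 1: A_seq=5000 A_ack=200 B_seq=216 B_ack=5000
After event 2: A_seq=5000 A_ack=200 B_seq=287 B_ack=5000
After event 3: A_seq=5000 A_ack=287 B_seq=287 B_ack=5000
After event 4: A_seq=5196 A_ack=287 B_seq=287 B_ack=5196
After event 5: A_seq=5208 A_ack=287 B_seq=287 B_ack=5208
After event 6: A_seq=5208 A_ack=384 B_seq=384 B_ack=5208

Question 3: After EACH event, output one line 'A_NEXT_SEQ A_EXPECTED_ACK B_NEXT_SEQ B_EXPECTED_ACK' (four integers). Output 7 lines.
5000 200 200 5000
5000 200 216 5000
5000 200 287 5000
5000 287 287 5000
5196 287 287 5196
5208 287 287 5208
5208 384 384 5208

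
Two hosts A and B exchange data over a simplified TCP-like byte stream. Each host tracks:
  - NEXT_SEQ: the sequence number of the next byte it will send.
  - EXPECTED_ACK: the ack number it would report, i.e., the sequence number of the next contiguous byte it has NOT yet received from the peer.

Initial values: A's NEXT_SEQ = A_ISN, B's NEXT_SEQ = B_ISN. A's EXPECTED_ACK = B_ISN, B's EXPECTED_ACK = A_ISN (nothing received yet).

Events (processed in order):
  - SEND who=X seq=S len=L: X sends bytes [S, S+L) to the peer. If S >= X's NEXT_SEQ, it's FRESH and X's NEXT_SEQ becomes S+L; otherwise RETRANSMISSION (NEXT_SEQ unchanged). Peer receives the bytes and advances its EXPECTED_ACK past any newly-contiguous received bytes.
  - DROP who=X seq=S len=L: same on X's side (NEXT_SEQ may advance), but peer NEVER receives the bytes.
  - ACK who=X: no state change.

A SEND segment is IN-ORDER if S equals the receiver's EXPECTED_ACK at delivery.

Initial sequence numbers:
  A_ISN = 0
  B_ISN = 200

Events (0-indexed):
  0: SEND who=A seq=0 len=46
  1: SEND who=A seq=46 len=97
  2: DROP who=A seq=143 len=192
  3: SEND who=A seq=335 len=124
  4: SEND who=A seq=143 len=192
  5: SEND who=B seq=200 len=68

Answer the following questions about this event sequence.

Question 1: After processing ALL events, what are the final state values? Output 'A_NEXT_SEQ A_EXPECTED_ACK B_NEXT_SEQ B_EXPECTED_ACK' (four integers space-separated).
Answer: 459 268 268 459

Derivation:
After event 0: A_seq=46 A_ack=200 B_seq=200 B_ack=46
After event 1: A_seq=143 A_ack=200 B_seq=200 B_ack=143
After event 2: A_seq=335 A_ack=200 B_seq=200 B_ack=143
After event 3: A_seq=459 A_ack=200 B_seq=200 B_ack=143
After event 4: A_seq=459 A_ack=200 B_seq=200 B_ack=459
After event 5: A_seq=459 A_ack=268 B_seq=268 B_ack=459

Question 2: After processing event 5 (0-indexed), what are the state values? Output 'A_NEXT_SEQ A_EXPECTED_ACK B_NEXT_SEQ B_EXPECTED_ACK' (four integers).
After event 0: A_seq=46 A_ack=200 B_seq=200 B_ack=46
After event 1: A_seq=143 A_ack=200 B_seq=200 B_ack=143
After event 2: A_seq=335 A_ack=200 B_seq=200 B_ack=143
After event 3: A_seq=459 A_ack=200 B_seq=200 B_ack=143
After event 4: A_seq=459 A_ack=200 B_seq=200 B_ack=459
After event 5: A_seq=459 A_ack=268 B_seq=268 B_ack=459

459 268 268 459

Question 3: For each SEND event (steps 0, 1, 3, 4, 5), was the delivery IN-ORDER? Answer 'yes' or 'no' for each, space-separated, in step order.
Step 0: SEND seq=0 -> in-order
Step 1: SEND seq=46 -> in-order
Step 3: SEND seq=335 -> out-of-order
Step 4: SEND seq=143 -> in-order
Step 5: SEND seq=200 -> in-order

Answer: yes yes no yes yes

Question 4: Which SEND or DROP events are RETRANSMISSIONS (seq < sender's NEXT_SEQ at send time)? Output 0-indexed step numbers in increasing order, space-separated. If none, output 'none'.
Answer: 4

Derivation:
Step 0: SEND seq=0 -> fresh
Step 1: SEND seq=46 -> fresh
Step 2: DROP seq=143 -> fresh
Step 3: SEND seq=335 -> fresh
Step 4: SEND seq=143 -> retransmit
Step 5: SEND seq=200 -> fresh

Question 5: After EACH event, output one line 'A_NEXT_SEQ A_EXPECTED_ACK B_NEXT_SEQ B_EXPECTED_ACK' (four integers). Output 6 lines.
46 200 200 46
143 200 200 143
335 200 200 143
459 200 200 143
459 200 200 459
459 268 268 459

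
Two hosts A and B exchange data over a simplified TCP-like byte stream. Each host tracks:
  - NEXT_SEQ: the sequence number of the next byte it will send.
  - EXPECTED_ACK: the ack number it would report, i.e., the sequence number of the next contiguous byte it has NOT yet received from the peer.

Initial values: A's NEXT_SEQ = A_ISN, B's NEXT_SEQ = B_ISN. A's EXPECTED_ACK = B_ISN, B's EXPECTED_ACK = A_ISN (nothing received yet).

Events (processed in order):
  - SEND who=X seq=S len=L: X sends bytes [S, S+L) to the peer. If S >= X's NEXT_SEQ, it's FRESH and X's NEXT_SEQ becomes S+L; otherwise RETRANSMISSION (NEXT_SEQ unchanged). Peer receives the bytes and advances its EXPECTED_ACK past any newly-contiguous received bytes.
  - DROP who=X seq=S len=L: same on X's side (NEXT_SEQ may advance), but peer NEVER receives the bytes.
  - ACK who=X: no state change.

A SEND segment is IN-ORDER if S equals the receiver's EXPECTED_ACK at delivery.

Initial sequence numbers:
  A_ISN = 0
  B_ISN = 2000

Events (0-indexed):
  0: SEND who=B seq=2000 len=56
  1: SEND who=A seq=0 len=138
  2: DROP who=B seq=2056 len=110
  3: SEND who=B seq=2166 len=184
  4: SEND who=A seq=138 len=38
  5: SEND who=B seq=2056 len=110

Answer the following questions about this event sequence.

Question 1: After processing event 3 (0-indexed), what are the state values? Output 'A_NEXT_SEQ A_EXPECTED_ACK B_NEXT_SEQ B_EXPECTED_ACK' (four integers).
After event 0: A_seq=0 A_ack=2056 B_seq=2056 B_ack=0
After event 1: A_seq=138 A_ack=2056 B_seq=2056 B_ack=138
After event 2: A_seq=138 A_ack=2056 B_seq=2166 B_ack=138
After event 3: A_seq=138 A_ack=2056 B_seq=2350 B_ack=138

138 2056 2350 138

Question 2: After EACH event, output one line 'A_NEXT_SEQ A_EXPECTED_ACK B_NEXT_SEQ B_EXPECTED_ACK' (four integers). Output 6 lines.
0 2056 2056 0
138 2056 2056 138
138 2056 2166 138
138 2056 2350 138
176 2056 2350 176
176 2350 2350 176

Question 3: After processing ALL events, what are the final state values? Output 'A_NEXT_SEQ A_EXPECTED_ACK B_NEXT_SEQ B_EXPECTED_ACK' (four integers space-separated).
After event 0: A_seq=0 A_ack=2056 B_seq=2056 B_ack=0
After event 1: A_seq=138 A_ack=2056 B_seq=2056 B_ack=138
After event 2: A_seq=138 A_ack=2056 B_seq=2166 B_ack=138
After event 3: A_seq=138 A_ack=2056 B_seq=2350 B_ack=138
After event 4: A_seq=176 A_ack=2056 B_seq=2350 B_ack=176
After event 5: A_seq=176 A_ack=2350 B_seq=2350 B_ack=176

Answer: 176 2350 2350 176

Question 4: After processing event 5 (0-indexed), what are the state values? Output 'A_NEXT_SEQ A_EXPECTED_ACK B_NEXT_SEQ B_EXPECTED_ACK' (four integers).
After event 0: A_seq=0 A_ack=2056 B_seq=2056 B_ack=0
After event 1: A_seq=138 A_ack=2056 B_seq=2056 B_ack=138
After event 2: A_seq=138 A_ack=2056 B_seq=2166 B_ack=138
After event 3: A_seq=138 A_ack=2056 B_seq=2350 B_ack=138
After event 4: A_seq=176 A_ack=2056 B_seq=2350 B_ack=176
After event 5: A_seq=176 A_ack=2350 B_seq=2350 B_ack=176

176 2350 2350 176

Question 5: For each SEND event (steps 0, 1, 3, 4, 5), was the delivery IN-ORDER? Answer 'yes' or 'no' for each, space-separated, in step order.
Answer: yes yes no yes yes

Derivation:
Step 0: SEND seq=2000 -> in-order
Step 1: SEND seq=0 -> in-order
Step 3: SEND seq=2166 -> out-of-order
Step 4: SEND seq=138 -> in-order
Step 5: SEND seq=2056 -> in-order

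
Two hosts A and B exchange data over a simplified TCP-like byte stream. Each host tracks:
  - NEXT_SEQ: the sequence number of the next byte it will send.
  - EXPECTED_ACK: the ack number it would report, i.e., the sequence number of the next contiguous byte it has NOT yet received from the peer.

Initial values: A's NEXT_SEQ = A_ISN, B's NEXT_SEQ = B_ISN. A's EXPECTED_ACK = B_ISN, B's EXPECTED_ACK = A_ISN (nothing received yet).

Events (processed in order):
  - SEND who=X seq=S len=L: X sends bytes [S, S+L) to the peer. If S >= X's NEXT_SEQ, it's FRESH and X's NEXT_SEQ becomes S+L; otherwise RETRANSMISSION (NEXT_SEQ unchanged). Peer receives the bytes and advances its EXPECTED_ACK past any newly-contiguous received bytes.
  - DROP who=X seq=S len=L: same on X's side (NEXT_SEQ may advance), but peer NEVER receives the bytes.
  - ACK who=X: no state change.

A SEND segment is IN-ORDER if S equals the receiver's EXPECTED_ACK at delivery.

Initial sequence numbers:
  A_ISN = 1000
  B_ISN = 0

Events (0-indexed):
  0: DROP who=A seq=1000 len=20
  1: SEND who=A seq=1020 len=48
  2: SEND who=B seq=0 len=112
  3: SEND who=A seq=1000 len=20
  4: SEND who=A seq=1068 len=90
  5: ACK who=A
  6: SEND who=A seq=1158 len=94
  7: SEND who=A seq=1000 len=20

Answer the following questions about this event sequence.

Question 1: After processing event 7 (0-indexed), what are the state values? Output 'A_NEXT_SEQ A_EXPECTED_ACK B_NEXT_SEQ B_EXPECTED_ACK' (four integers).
After event 0: A_seq=1020 A_ack=0 B_seq=0 B_ack=1000
After event 1: A_seq=1068 A_ack=0 B_seq=0 B_ack=1000
After event 2: A_seq=1068 A_ack=112 B_seq=112 B_ack=1000
After event 3: A_seq=1068 A_ack=112 B_seq=112 B_ack=1068
After event 4: A_seq=1158 A_ack=112 B_seq=112 B_ack=1158
After event 5: A_seq=1158 A_ack=112 B_seq=112 B_ack=1158
After event 6: A_seq=1252 A_ack=112 B_seq=112 B_ack=1252
After event 7: A_seq=1252 A_ack=112 B_seq=112 B_ack=1252

1252 112 112 1252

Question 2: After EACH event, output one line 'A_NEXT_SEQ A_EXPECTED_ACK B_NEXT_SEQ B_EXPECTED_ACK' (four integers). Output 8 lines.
1020 0 0 1000
1068 0 0 1000
1068 112 112 1000
1068 112 112 1068
1158 112 112 1158
1158 112 112 1158
1252 112 112 1252
1252 112 112 1252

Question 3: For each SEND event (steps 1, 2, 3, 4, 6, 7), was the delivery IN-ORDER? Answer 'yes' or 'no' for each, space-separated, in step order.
Step 1: SEND seq=1020 -> out-of-order
Step 2: SEND seq=0 -> in-order
Step 3: SEND seq=1000 -> in-order
Step 4: SEND seq=1068 -> in-order
Step 6: SEND seq=1158 -> in-order
Step 7: SEND seq=1000 -> out-of-order

Answer: no yes yes yes yes no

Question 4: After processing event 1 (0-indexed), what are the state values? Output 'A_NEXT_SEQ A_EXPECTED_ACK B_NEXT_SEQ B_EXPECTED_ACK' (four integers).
After event 0: A_seq=1020 A_ack=0 B_seq=0 B_ack=1000
After event 1: A_seq=1068 A_ack=0 B_seq=0 B_ack=1000

1068 0 0 1000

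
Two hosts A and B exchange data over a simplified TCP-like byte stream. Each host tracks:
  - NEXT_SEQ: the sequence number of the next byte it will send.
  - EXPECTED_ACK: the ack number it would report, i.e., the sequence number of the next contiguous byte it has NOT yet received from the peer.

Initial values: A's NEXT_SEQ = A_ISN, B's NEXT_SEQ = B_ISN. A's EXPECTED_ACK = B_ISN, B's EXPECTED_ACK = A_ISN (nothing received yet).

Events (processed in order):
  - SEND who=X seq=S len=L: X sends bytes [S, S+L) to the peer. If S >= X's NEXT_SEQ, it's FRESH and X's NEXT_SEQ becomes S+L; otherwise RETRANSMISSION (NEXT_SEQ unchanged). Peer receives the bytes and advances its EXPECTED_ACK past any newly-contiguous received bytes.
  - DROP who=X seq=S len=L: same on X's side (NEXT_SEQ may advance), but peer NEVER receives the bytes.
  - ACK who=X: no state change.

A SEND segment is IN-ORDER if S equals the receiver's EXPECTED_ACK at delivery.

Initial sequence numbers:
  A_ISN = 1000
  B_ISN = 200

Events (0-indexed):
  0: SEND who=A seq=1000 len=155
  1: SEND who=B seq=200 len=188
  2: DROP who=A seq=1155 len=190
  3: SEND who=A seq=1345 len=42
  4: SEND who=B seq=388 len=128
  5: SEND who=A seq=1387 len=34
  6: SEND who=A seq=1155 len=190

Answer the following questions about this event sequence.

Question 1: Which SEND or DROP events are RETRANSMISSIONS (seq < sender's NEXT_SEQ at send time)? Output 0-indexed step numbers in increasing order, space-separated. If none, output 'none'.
Step 0: SEND seq=1000 -> fresh
Step 1: SEND seq=200 -> fresh
Step 2: DROP seq=1155 -> fresh
Step 3: SEND seq=1345 -> fresh
Step 4: SEND seq=388 -> fresh
Step 5: SEND seq=1387 -> fresh
Step 6: SEND seq=1155 -> retransmit

Answer: 6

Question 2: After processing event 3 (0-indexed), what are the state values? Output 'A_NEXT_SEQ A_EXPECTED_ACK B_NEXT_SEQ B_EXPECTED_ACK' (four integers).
After event 0: A_seq=1155 A_ack=200 B_seq=200 B_ack=1155
After event 1: A_seq=1155 A_ack=388 B_seq=388 B_ack=1155
After event 2: A_seq=1345 A_ack=388 B_seq=388 B_ack=1155
After event 3: A_seq=1387 A_ack=388 B_seq=388 B_ack=1155

1387 388 388 1155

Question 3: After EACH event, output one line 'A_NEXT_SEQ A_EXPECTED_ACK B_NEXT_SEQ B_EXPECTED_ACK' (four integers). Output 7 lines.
1155 200 200 1155
1155 388 388 1155
1345 388 388 1155
1387 388 388 1155
1387 516 516 1155
1421 516 516 1155
1421 516 516 1421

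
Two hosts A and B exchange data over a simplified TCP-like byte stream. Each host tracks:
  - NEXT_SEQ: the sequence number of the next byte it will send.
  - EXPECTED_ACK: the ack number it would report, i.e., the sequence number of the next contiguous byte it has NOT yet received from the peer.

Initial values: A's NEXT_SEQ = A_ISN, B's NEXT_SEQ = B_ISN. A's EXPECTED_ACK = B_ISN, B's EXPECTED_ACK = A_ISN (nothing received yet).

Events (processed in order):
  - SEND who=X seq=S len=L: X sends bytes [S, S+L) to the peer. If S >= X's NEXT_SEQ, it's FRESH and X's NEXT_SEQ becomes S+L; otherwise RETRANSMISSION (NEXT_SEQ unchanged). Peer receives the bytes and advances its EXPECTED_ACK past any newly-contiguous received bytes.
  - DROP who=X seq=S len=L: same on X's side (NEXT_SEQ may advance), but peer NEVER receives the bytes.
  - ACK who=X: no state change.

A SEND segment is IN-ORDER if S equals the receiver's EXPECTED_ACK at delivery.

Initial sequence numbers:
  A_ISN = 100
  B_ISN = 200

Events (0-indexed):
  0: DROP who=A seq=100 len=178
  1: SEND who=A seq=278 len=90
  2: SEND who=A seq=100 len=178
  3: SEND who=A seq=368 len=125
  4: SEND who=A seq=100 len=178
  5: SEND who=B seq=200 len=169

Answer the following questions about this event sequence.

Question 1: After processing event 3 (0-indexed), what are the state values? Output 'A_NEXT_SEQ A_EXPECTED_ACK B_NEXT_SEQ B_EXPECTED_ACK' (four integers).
After event 0: A_seq=278 A_ack=200 B_seq=200 B_ack=100
After event 1: A_seq=368 A_ack=200 B_seq=200 B_ack=100
After event 2: A_seq=368 A_ack=200 B_seq=200 B_ack=368
After event 3: A_seq=493 A_ack=200 B_seq=200 B_ack=493

493 200 200 493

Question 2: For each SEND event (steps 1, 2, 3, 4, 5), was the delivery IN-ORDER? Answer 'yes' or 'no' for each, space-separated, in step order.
Step 1: SEND seq=278 -> out-of-order
Step 2: SEND seq=100 -> in-order
Step 3: SEND seq=368 -> in-order
Step 4: SEND seq=100 -> out-of-order
Step 5: SEND seq=200 -> in-order

Answer: no yes yes no yes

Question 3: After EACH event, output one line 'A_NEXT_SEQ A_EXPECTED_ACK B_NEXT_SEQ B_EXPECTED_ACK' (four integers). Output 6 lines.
278 200 200 100
368 200 200 100
368 200 200 368
493 200 200 493
493 200 200 493
493 369 369 493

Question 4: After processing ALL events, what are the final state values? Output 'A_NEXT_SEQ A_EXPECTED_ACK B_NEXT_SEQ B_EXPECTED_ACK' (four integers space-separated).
Answer: 493 369 369 493

Derivation:
After event 0: A_seq=278 A_ack=200 B_seq=200 B_ack=100
After event 1: A_seq=368 A_ack=200 B_seq=200 B_ack=100
After event 2: A_seq=368 A_ack=200 B_seq=200 B_ack=368
After event 3: A_seq=493 A_ack=200 B_seq=200 B_ack=493
After event 4: A_seq=493 A_ack=200 B_seq=200 B_ack=493
After event 5: A_seq=493 A_ack=369 B_seq=369 B_ack=493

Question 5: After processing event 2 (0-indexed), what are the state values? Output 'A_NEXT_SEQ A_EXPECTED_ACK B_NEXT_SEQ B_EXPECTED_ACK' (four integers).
After event 0: A_seq=278 A_ack=200 B_seq=200 B_ack=100
After event 1: A_seq=368 A_ack=200 B_seq=200 B_ack=100
After event 2: A_seq=368 A_ack=200 B_seq=200 B_ack=368

368 200 200 368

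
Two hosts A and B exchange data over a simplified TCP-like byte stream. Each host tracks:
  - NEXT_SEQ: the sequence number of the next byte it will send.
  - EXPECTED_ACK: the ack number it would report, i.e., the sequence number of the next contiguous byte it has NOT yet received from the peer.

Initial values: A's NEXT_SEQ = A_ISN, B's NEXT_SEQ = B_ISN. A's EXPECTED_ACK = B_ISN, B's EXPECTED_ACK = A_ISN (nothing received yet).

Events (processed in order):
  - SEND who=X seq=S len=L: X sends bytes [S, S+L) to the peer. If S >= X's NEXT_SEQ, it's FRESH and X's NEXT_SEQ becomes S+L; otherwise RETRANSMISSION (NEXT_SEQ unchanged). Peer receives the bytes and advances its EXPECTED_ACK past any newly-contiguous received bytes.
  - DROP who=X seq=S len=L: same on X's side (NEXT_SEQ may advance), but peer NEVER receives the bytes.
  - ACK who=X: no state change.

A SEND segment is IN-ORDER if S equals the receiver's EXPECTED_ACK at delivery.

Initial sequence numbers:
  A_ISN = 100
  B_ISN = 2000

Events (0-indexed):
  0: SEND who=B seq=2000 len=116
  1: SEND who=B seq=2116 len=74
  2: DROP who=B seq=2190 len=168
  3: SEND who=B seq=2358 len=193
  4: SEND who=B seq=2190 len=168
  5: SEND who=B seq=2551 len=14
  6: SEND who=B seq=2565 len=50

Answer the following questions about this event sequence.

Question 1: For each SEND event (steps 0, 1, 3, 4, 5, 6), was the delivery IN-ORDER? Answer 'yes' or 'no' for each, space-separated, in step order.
Answer: yes yes no yes yes yes

Derivation:
Step 0: SEND seq=2000 -> in-order
Step 1: SEND seq=2116 -> in-order
Step 3: SEND seq=2358 -> out-of-order
Step 4: SEND seq=2190 -> in-order
Step 5: SEND seq=2551 -> in-order
Step 6: SEND seq=2565 -> in-order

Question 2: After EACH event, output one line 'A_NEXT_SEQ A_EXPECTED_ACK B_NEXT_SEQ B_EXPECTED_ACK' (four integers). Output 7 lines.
100 2116 2116 100
100 2190 2190 100
100 2190 2358 100
100 2190 2551 100
100 2551 2551 100
100 2565 2565 100
100 2615 2615 100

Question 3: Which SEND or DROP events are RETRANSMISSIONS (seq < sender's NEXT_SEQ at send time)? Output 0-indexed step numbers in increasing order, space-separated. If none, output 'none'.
Answer: 4

Derivation:
Step 0: SEND seq=2000 -> fresh
Step 1: SEND seq=2116 -> fresh
Step 2: DROP seq=2190 -> fresh
Step 3: SEND seq=2358 -> fresh
Step 4: SEND seq=2190 -> retransmit
Step 5: SEND seq=2551 -> fresh
Step 6: SEND seq=2565 -> fresh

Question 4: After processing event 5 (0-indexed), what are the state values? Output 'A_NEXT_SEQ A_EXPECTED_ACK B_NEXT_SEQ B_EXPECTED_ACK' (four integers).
After event 0: A_seq=100 A_ack=2116 B_seq=2116 B_ack=100
After event 1: A_seq=100 A_ack=2190 B_seq=2190 B_ack=100
After event 2: A_seq=100 A_ack=2190 B_seq=2358 B_ack=100
After event 3: A_seq=100 A_ack=2190 B_seq=2551 B_ack=100
After event 4: A_seq=100 A_ack=2551 B_seq=2551 B_ack=100
After event 5: A_seq=100 A_ack=2565 B_seq=2565 B_ack=100

100 2565 2565 100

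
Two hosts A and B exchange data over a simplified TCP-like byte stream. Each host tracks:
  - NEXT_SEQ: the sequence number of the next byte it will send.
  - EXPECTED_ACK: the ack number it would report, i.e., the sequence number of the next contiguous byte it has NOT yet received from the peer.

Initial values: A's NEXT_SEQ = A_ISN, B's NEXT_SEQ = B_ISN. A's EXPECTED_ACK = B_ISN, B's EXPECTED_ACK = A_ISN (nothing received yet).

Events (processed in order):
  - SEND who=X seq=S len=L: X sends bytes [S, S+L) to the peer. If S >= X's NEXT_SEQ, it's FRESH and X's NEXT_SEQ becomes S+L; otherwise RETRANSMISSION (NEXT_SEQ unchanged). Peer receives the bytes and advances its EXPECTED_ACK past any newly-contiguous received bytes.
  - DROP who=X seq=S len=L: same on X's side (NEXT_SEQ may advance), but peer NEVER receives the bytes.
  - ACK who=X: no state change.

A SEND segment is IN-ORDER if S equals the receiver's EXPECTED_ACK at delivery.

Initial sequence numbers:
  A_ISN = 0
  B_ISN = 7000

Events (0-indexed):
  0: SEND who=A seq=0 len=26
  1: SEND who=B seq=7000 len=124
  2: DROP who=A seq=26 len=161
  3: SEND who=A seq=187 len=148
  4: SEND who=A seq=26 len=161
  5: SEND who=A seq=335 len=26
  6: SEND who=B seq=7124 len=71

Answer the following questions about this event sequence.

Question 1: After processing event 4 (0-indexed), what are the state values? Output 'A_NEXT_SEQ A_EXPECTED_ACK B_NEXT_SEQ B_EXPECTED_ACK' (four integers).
After event 0: A_seq=26 A_ack=7000 B_seq=7000 B_ack=26
After event 1: A_seq=26 A_ack=7124 B_seq=7124 B_ack=26
After event 2: A_seq=187 A_ack=7124 B_seq=7124 B_ack=26
After event 3: A_seq=335 A_ack=7124 B_seq=7124 B_ack=26
After event 4: A_seq=335 A_ack=7124 B_seq=7124 B_ack=335

335 7124 7124 335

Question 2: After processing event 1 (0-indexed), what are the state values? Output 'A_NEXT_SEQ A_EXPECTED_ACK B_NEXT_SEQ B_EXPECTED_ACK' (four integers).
After event 0: A_seq=26 A_ack=7000 B_seq=7000 B_ack=26
After event 1: A_seq=26 A_ack=7124 B_seq=7124 B_ack=26

26 7124 7124 26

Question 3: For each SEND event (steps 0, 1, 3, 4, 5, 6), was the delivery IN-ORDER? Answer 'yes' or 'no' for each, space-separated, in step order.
Answer: yes yes no yes yes yes

Derivation:
Step 0: SEND seq=0 -> in-order
Step 1: SEND seq=7000 -> in-order
Step 3: SEND seq=187 -> out-of-order
Step 4: SEND seq=26 -> in-order
Step 5: SEND seq=335 -> in-order
Step 6: SEND seq=7124 -> in-order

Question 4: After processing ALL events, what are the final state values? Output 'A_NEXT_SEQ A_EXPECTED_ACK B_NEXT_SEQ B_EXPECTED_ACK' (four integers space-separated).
After event 0: A_seq=26 A_ack=7000 B_seq=7000 B_ack=26
After event 1: A_seq=26 A_ack=7124 B_seq=7124 B_ack=26
After event 2: A_seq=187 A_ack=7124 B_seq=7124 B_ack=26
After event 3: A_seq=335 A_ack=7124 B_seq=7124 B_ack=26
After event 4: A_seq=335 A_ack=7124 B_seq=7124 B_ack=335
After event 5: A_seq=361 A_ack=7124 B_seq=7124 B_ack=361
After event 6: A_seq=361 A_ack=7195 B_seq=7195 B_ack=361

Answer: 361 7195 7195 361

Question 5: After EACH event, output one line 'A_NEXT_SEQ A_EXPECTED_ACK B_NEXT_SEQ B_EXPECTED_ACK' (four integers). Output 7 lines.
26 7000 7000 26
26 7124 7124 26
187 7124 7124 26
335 7124 7124 26
335 7124 7124 335
361 7124 7124 361
361 7195 7195 361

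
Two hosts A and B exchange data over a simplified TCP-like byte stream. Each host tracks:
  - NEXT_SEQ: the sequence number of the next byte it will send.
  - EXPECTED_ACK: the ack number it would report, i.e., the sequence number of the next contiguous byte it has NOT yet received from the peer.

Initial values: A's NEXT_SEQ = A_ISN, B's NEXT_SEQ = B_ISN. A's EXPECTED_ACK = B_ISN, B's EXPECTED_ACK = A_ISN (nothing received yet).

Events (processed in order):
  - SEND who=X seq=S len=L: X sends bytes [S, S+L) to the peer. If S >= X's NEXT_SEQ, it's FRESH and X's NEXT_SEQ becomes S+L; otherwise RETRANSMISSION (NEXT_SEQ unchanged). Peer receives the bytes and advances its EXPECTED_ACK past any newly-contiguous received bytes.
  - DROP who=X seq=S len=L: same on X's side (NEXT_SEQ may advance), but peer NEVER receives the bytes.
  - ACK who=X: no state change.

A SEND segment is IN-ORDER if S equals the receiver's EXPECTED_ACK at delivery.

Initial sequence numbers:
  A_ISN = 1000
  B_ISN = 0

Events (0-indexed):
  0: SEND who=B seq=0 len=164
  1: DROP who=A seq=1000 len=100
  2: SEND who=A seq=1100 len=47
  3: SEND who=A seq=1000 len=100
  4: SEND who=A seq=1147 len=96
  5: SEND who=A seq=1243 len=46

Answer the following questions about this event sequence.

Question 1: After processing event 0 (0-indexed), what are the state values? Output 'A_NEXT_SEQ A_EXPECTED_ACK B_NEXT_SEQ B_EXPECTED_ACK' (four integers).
After event 0: A_seq=1000 A_ack=164 B_seq=164 B_ack=1000

1000 164 164 1000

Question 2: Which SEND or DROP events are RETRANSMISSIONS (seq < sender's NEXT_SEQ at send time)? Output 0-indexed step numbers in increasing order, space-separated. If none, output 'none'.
Step 0: SEND seq=0 -> fresh
Step 1: DROP seq=1000 -> fresh
Step 2: SEND seq=1100 -> fresh
Step 3: SEND seq=1000 -> retransmit
Step 4: SEND seq=1147 -> fresh
Step 5: SEND seq=1243 -> fresh

Answer: 3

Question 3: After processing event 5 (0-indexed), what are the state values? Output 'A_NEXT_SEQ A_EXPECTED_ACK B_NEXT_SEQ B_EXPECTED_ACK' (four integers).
After event 0: A_seq=1000 A_ack=164 B_seq=164 B_ack=1000
After event 1: A_seq=1100 A_ack=164 B_seq=164 B_ack=1000
After event 2: A_seq=1147 A_ack=164 B_seq=164 B_ack=1000
After event 3: A_seq=1147 A_ack=164 B_seq=164 B_ack=1147
After event 4: A_seq=1243 A_ack=164 B_seq=164 B_ack=1243
After event 5: A_seq=1289 A_ack=164 B_seq=164 B_ack=1289

1289 164 164 1289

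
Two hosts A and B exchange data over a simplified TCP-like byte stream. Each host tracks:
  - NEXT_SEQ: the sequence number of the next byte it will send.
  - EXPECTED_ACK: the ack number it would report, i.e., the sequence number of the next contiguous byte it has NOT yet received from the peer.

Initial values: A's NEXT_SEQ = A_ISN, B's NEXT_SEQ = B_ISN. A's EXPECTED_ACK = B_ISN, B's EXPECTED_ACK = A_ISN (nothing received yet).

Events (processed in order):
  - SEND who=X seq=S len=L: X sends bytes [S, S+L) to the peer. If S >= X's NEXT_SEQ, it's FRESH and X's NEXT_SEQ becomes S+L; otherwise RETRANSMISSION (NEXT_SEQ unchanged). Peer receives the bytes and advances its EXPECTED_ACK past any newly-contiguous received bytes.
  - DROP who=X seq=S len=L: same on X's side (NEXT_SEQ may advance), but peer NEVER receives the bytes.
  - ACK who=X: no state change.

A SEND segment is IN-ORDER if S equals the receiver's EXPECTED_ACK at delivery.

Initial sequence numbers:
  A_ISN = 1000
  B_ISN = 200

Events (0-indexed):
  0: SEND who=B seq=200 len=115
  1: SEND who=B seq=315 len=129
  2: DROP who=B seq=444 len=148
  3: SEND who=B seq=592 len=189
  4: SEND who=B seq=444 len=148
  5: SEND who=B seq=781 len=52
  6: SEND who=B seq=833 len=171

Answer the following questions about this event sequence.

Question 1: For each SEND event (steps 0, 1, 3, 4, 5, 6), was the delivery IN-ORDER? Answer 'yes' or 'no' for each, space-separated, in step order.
Step 0: SEND seq=200 -> in-order
Step 1: SEND seq=315 -> in-order
Step 3: SEND seq=592 -> out-of-order
Step 4: SEND seq=444 -> in-order
Step 5: SEND seq=781 -> in-order
Step 6: SEND seq=833 -> in-order

Answer: yes yes no yes yes yes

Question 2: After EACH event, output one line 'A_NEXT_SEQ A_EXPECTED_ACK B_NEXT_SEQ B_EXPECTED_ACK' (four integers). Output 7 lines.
1000 315 315 1000
1000 444 444 1000
1000 444 592 1000
1000 444 781 1000
1000 781 781 1000
1000 833 833 1000
1000 1004 1004 1000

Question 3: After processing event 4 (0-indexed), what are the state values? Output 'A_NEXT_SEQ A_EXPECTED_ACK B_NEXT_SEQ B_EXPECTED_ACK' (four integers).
After event 0: A_seq=1000 A_ack=315 B_seq=315 B_ack=1000
After event 1: A_seq=1000 A_ack=444 B_seq=444 B_ack=1000
After event 2: A_seq=1000 A_ack=444 B_seq=592 B_ack=1000
After event 3: A_seq=1000 A_ack=444 B_seq=781 B_ack=1000
After event 4: A_seq=1000 A_ack=781 B_seq=781 B_ack=1000

1000 781 781 1000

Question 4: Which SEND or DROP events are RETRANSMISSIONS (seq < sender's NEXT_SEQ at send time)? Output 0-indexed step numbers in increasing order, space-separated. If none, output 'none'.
Answer: 4

Derivation:
Step 0: SEND seq=200 -> fresh
Step 1: SEND seq=315 -> fresh
Step 2: DROP seq=444 -> fresh
Step 3: SEND seq=592 -> fresh
Step 4: SEND seq=444 -> retransmit
Step 5: SEND seq=781 -> fresh
Step 6: SEND seq=833 -> fresh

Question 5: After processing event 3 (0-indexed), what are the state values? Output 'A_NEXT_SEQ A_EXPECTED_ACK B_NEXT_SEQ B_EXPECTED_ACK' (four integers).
After event 0: A_seq=1000 A_ack=315 B_seq=315 B_ack=1000
After event 1: A_seq=1000 A_ack=444 B_seq=444 B_ack=1000
After event 2: A_seq=1000 A_ack=444 B_seq=592 B_ack=1000
After event 3: A_seq=1000 A_ack=444 B_seq=781 B_ack=1000

1000 444 781 1000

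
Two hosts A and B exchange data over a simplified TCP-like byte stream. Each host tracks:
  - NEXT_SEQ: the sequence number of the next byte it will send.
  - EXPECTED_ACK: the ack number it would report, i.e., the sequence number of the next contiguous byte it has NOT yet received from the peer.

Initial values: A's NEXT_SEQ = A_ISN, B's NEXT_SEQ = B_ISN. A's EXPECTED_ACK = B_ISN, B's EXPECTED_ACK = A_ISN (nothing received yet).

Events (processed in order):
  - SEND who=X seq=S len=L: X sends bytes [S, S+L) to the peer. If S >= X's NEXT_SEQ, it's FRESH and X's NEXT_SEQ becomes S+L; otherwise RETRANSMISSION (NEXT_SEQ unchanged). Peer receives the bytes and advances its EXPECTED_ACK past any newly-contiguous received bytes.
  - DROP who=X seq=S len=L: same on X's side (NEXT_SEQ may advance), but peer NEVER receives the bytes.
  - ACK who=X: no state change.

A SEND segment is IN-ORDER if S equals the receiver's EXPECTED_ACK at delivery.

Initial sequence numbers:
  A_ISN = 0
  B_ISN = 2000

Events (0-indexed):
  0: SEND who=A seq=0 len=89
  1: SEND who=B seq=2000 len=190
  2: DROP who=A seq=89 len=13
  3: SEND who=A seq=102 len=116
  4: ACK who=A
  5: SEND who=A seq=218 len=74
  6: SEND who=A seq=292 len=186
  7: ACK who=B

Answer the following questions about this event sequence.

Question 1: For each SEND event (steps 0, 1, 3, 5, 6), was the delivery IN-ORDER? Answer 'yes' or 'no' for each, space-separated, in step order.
Step 0: SEND seq=0 -> in-order
Step 1: SEND seq=2000 -> in-order
Step 3: SEND seq=102 -> out-of-order
Step 5: SEND seq=218 -> out-of-order
Step 6: SEND seq=292 -> out-of-order

Answer: yes yes no no no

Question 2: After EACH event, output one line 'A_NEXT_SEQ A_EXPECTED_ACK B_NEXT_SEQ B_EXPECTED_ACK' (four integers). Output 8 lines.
89 2000 2000 89
89 2190 2190 89
102 2190 2190 89
218 2190 2190 89
218 2190 2190 89
292 2190 2190 89
478 2190 2190 89
478 2190 2190 89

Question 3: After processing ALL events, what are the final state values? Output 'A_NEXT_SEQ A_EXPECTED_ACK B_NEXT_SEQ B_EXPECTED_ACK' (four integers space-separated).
Answer: 478 2190 2190 89

Derivation:
After event 0: A_seq=89 A_ack=2000 B_seq=2000 B_ack=89
After event 1: A_seq=89 A_ack=2190 B_seq=2190 B_ack=89
After event 2: A_seq=102 A_ack=2190 B_seq=2190 B_ack=89
After event 3: A_seq=218 A_ack=2190 B_seq=2190 B_ack=89
After event 4: A_seq=218 A_ack=2190 B_seq=2190 B_ack=89
After event 5: A_seq=292 A_ack=2190 B_seq=2190 B_ack=89
After event 6: A_seq=478 A_ack=2190 B_seq=2190 B_ack=89
After event 7: A_seq=478 A_ack=2190 B_seq=2190 B_ack=89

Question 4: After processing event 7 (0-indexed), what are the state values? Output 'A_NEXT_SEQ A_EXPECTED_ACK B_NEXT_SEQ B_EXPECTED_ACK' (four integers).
After event 0: A_seq=89 A_ack=2000 B_seq=2000 B_ack=89
After event 1: A_seq=89 A_ack=2190 B_seq=2190 B_ack=89
After event 2: A_seq=102 A_ack=2190 B_seq=2190 B_ack=89
After event 3: A_seq=218 A_ack=2190 B_seq=2190 B_ack=89
After event 4: A_seq=218 A_ack=2190 B_seq=2190 B_ack=89
After event 5: A_seq=292 A_ack=2190 B_seq=2190 B_ack=89
After event 6: A_seq=478 A_ack=2190 B_seq=2190 B_ack=89
After event 7: A_seq=478 A_ack=2190 B_seq=2190 B_ack=89

478 2190 2190 89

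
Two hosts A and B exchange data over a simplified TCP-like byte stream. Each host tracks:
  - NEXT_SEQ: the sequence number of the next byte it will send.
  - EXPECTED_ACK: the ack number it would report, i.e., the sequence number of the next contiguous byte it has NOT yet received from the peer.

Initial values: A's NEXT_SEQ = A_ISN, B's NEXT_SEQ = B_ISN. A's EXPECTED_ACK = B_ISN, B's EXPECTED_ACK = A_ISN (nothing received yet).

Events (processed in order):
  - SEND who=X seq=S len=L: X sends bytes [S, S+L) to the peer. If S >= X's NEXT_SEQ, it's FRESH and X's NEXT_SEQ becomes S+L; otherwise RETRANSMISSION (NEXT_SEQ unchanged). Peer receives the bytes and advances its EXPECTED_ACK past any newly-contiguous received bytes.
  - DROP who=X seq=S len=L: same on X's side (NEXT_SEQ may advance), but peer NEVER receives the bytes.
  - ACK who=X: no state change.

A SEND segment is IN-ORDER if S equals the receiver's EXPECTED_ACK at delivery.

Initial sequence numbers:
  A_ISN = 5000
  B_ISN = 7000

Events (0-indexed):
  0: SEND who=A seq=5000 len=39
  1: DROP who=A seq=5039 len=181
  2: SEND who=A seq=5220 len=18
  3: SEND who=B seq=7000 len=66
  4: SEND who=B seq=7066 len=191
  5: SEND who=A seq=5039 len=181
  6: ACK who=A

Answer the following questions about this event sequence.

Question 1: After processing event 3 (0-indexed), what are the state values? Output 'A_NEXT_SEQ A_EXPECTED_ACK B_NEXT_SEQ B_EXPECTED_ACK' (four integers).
After event 0: A_seq=5039 A_ack=7000 B_seq=7000 B_ack=5039
After event 1: A_seq=5220 A_ack=7000 B_seq=7000 B_ack=5039
After event 2: A_seq=5238 A_ack=7000 B_seq=7000 B_ack=5039
After event 3: A_seq=5238 A_ack=7066 B_seq=7066 B_ack=5039

5238 7066 7066 5039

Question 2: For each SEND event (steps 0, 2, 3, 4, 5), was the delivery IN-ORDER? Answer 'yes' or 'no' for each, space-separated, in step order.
Answer: yes no yes yes yes

Derivation:
Step 0: SEND seq=5000 -> in-order
Step 2: SEND seq=5220 -> out-of-order
Step 3: SEND seq=7000 -> in-order
Step 4: SEND seq=7066 -> in-order
Step 5: SEND seq=5039 -> in-order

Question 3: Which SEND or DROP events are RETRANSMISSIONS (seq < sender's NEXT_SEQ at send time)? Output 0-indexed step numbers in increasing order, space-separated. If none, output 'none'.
Answer: 5

Derivation:
Step 0: SEND seq=5000 -> fresh
Step 1: DROP seq=5039 -> fresh
Step 2: SEND seq=5220 -> fresh
Step 3: SEND seq=7000 -> fresh
Step 4: SEND seq=7066 -> fresh
Step 5: SEND seq=5039 -> retransmit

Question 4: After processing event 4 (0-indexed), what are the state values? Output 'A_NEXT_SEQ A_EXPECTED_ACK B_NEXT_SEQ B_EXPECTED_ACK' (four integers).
After event 0: A_seq=5039 A_ack=7000 B_seq=7000 B_ack=5039
After event 1: A_seq=5220 A_ack=7000 B_seq=7000 B_ack=5039
After event 2: A_seq=5238 A_ack=7000 B_seq=7000 B_ack=5039
After event 3: A_seq=5238 A_ack=7066 B_seq=7066 B_ack=5039
After event 4: A_seq=5238 A_ack=7257 B_seq=7257 B_ack=5039

5238 7257 7257 5039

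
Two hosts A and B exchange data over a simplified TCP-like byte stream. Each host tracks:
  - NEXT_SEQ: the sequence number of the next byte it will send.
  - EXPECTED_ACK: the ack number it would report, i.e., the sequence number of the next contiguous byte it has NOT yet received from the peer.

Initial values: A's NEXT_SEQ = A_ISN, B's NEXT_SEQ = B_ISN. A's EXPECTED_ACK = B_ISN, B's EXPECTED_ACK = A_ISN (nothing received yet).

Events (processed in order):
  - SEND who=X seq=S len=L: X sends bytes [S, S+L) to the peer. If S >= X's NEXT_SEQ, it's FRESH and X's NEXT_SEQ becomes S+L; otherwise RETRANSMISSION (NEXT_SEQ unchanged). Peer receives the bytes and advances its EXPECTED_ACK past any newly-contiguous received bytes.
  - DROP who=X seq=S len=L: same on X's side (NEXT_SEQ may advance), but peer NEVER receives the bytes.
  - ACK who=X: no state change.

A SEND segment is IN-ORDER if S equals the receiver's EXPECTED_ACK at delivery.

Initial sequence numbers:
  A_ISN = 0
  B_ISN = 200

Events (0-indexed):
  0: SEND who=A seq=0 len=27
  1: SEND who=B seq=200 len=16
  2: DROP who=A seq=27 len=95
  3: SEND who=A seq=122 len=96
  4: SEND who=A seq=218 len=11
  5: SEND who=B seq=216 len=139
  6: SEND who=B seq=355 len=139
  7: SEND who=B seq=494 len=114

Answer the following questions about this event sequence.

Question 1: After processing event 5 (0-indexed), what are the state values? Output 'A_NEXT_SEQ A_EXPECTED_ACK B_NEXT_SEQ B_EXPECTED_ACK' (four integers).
After event 0: A_seq=27 A_ack=200 B_seq=200 B_ack=27
After event 1: A_seq=27 A_ack=216 B_seq=216 B_ack=27
After event 2: A_seq=122 A_ack=216 B_seq=216 B_ack=27
After event 3: A_seq=218 A_ack=216 B_seq=216 B_ack=27
After event 4: A_seq=229 A_ack=216 B_seq=216 B_ack=27
After event 5: A_seq=229 A_ack=355 B_seq=355 B_ack=27

229 355 355 27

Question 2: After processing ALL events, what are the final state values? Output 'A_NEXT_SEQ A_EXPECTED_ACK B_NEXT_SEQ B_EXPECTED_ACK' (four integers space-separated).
Answer: 229 608 608 27

Derivation:
After event 0: A_seq=27 A_ack=200 B_seq=200 B_ack=27
After event 1: A_seq=27 A_ack=216 B_seq=216 B_ack=27
After event 2: A_seq=122 A_ack=216 B_seq=216 B_ack=27
After event 3: A_seq=218 A_ack=216 B_seq=216 B_ack=27
After event 4: A_seq=229 A_ack=216 B_seq=216 B_ack=27
After event 5: A_seq=229 A_ack=355 B_seq=355 B_ack=27
After event 6: A_seq=229 A_ack=494 B_seq=494 B_ack=27
After event 7: A_seq=229 A_ack=608 B_seq=608 B_ack=27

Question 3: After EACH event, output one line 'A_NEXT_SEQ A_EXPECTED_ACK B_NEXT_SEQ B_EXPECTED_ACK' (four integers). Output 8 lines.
27 200 200 27
27 216 216 27
122 216 216 27
218 216 216 27
229 216 216 27
229 355 355 27
229 494 494 27
229 608 608 27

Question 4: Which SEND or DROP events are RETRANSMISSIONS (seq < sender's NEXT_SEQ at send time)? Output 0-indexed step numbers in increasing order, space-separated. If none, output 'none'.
Answer: none

Derivation:
Step 0: SEND seq=0 -> fresh
Step 1: SEND seq=200 -> fresh
Step 2: DROP seq=27 -> fresh
Step 3: SEND seq=122 -> fresh
Step 4: SEND seq=218 -> fresh
Step 5: SEND seq=216 -> fresh
Step 6: SEND seq=355 -> fresh
Step 7: SEND seq=494 -> fresh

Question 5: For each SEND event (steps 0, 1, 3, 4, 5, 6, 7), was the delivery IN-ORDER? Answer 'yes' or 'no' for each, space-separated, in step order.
Step 0: SEND seq=0 -> in-order
Step 1: SEND seq=200 -> in-order
Step 3: SEND seq=122 -> out-of-order
Step 4: SEND seq=218 -> out-of-order
Step 5: SEND seq=216 -> in-order
Step 6: SEND seq=355 -> in-order
Step 7: SEND seq=494 -> in-order

Answer: yes yes no no yes yes yes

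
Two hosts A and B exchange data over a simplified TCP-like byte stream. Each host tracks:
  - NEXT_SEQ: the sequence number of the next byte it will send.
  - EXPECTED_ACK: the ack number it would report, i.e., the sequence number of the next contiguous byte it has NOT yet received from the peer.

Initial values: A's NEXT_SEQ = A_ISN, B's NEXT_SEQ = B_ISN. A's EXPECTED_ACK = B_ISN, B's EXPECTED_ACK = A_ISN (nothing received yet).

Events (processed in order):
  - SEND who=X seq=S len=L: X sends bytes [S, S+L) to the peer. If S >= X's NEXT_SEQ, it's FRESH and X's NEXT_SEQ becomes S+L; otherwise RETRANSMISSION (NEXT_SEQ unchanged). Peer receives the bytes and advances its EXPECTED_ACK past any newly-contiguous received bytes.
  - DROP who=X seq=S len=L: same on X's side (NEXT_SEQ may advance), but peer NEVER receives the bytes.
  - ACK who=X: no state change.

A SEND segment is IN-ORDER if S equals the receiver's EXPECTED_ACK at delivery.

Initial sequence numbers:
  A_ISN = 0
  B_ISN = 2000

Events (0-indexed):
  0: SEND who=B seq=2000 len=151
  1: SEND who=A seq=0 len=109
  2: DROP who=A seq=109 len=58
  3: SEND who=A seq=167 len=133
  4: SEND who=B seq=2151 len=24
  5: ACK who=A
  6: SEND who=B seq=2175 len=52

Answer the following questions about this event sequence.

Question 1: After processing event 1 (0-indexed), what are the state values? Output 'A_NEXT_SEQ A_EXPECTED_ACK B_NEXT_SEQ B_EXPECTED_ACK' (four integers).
After event 0: A_seq=0 A_ack=2151 B_seq=2151 B_ack=0
After event 1: A_seq=109 A_ack=2151 B_seq=2151 B_ack=109

109 2151 2151 109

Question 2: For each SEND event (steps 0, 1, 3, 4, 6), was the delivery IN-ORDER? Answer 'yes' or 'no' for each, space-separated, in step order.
Step 0: SEND seq=2000 -> in-order
Step 1: SEND seq=0 -> in-order
Step 3: SEND seq=167 -> out-of-order
Step 4: SEND seq=2151 -> in-order
Step 6: SEND seq=2175 -> in-order

Answer: yes yes no yes yes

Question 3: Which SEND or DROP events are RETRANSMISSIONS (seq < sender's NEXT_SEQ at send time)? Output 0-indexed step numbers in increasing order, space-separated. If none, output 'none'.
Step 0: SEND seq=2000 -> fresh
Step 1: SEND seq=0 -> fresh
Step 2: DROP seq=109 -> fresh
Step 3: SEND seq=167 -> fresh
Step 4: SEND seq=2151 -> fresh
Step 6: SEND seq=2175 -> fresh

Answer: none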